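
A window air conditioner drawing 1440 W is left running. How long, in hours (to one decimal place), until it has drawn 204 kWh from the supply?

Hours = 204 kWh ÷ 1.44 kW = 141.7 h

141.7 h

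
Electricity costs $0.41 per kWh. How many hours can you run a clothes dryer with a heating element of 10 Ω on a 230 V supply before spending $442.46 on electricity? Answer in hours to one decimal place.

Power = V²/R = 230²/10 = 5290 W = 5.29 kW
Energy available = $442.46 ÷ $0.41/kWh = 1079.1707 kWh
Hours = 1079.1707 kWh ÷ 5.29 kW = 204.0 h

204.0 h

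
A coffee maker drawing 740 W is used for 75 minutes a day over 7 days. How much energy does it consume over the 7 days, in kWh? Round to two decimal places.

6.48 kWh

Runtime = 75 min × 7 = 525 min = 8.75 h
Energy = 0.74 kW × 8.75 h = 6.475 kWh ≈ 6.48 kWh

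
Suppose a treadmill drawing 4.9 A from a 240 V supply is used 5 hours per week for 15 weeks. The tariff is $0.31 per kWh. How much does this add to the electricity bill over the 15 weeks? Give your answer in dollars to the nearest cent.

$27.34

Power = 4.9 A × 240 V = 1176 W = 1.176 kW
Runtime = 5 h/week × 15 weeks = 75 h
Energy = 1.176 kW × 75 h = 88.2 kWh
Cost = 88.2 kWh × $0.31/kWh = $27.34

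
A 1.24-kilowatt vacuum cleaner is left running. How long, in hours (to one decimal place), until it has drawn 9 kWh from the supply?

Hours = 9 kWh ÷ 1.24 kW = 7.3 h

7.3 h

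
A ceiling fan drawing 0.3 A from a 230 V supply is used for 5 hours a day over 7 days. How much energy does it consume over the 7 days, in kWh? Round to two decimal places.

2.42 kWh

Power = 0.3 A × 230 V = 69 W = 0.069 kW
Runtime = 5 h/day × 7 days = 35 h
Energy = 0.069 kW × 35 h = 2.415 kWh ≈ 2.42 kWh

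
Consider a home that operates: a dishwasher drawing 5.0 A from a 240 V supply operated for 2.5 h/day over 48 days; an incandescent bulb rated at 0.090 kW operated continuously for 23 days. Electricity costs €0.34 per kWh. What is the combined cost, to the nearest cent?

dishwasher: Power = 5.0 A × 240 V = 1200 W = 1.2 kW
dishwasher: Runtime = 2.5 h/day × 48 days = 120 h
dishwasher: 1.2 kW × 120 h = 144 kWh
incandescent bulb: Runtime = 24 h × 23 = 552 h
incandescent bulb: 0.09 kW × 552 h = 49.68 kWh
Total energy = 193.68 kWh
Cost = 193.68 × €0.34 = €65.85

€65.85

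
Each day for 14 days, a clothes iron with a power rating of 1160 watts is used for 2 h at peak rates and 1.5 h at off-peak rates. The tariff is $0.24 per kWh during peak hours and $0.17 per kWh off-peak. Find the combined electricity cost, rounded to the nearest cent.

$11.94

Peak energy = 1.16 kW × 2 h × 14 = 32.48 kWh
Off-peak energy = 1.16 kW × 1.5 h × 14 = 24.36 kWh
Cost = 32.48 × $0.24 + 24.36 × $0.17 = $7.7952 + $4.1412 = $11.94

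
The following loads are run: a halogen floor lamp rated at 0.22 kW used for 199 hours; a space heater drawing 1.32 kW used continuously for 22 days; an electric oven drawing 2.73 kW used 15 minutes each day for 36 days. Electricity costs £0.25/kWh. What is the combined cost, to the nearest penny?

£191.33

halogen floor lamp: 0.22 kW × 199 h = 43.78 kWh
space heater: Runtime = 24 h × 22 = 528 h
space heater: 1.32 kW × 528 h = 696.96 kWh
electric oven: Runtime = 15 min × 36 = 540 min = 9 h
electric oven: 2.73 kW × 9 h = 24.57 kWh
Total energy = 765.31 kWh
Cost = 765.31 × £0.25 = £191.33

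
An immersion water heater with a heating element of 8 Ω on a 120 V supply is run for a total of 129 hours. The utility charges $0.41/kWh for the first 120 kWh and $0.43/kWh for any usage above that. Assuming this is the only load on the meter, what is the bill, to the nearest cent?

$97.45

Power = V²/R = 120²/8 = 1800 W = 1.8 kW
Energy = 1.8 kW × 129 h = 232.2 kWh
Tier 1 (0–120 kWh): 120 × $0.41 = $49.2
Above 120 kWh: 112.2 × $0.43 = $48.246
Bill = $97.45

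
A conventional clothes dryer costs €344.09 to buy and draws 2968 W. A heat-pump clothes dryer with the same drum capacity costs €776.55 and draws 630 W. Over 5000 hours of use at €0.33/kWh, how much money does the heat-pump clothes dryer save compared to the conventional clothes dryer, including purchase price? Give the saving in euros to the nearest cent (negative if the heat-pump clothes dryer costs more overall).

€3425.24

conventional clothes dryer: €344.09 + (2968/1000) kW × 5000 h × €0.33 = €344.09 + €4897.2 = €5241.29
heat-pump clothes dryer: €776.55 + (630/1000) kW × 5000 h × €0.33 = €776.55 + €1039.5 = €1816.05
Saving = €5241.29 − €1816.05 = €3425.24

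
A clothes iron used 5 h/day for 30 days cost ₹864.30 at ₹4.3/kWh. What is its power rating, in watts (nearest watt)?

1340 W

Energy = ₹864.30 ÷ ₹4.3/kWh = 201 kWh
Runtime = 5 h/day × 30 days = 150 h
Power = 201 kWh ÷ 150 h = 1.34 kW = 1340 W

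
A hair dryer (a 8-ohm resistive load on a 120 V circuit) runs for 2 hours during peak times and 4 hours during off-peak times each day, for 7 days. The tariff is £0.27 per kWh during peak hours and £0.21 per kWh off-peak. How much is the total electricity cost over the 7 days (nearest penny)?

Power = V²/R = 120²/8 = 1800 W = 1.8 kW
Peak energy = 1.8 kW × 2 h × 7 = 25.2 kWh
Off-peak energy = 1.8 kW × 4 h × 7 = 50.4 kWh
Cost = 25.2 × £0.27 + 50.4 × £0.21 = £6.804 + £10.584 = £17.39

£17.39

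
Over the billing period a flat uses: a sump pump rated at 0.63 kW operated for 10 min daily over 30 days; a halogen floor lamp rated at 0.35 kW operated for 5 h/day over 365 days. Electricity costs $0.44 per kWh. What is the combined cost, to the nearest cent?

sump pump: Runtime = 10 min × 30 = 300 min = 5 h
sump pump: 0.63 kW × 5 h = 3.15 kWh
halogen floor lamp: Runtime = 5 h/day × 365 days = 1825 h
halogen floor lamp: 0.35 kW × 1825 h = 638.75 kWh
Total energy = 641.9 kWh
Cost = 641.9 × $0.44 = $282.44

$282.44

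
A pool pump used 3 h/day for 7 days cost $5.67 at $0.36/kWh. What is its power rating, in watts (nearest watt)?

750 W

Energy = $5.67 ÷ $0.36/kWh = 15.75 kWh
Runtime = 3 h/day × 7 days = 21 h
Power = 15.75 kWh ÷ 21 h = 0.75 kW = 750 W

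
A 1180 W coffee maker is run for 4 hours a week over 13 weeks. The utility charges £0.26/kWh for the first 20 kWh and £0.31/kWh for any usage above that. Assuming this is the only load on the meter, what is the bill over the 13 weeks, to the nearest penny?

Runtime = 4 h/week × 13 weeks = 52 h
Energy = 1.18 kW × 52 h = 61.36 kWh
Tier 1 (0–20 kWh): 20 × £0.26 = £5.2
Above 20 kWh: 41.36 × £0.31 = £12.8216
Bill = £18.02

£18.02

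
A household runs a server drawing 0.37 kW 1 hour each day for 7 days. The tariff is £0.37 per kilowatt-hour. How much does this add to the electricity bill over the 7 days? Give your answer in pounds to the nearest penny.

Runtime = 1 h/day × 7 days = 7 h
Energy = 0.37 kW × 7 h = 2.59 kWh
Cost = 2.59 kWh × £0.37/kWh = £0.96

£0.96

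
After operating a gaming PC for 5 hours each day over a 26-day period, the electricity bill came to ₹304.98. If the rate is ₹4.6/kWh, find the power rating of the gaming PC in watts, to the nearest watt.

Energy = ₹304.98 ÷ ₹4.6/kWh = 66.3 kWh
Runtime = 5 h/day × 26 days = 130 h
Power = 66.3 kWh ÷ 130 h = 0.51 kW = 510 W

510 W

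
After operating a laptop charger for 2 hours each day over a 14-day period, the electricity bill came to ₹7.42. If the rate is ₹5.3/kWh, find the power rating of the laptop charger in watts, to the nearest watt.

50 W

Energy = ₹7.42 ÷ ₹5.3/kWh = 1.4 kWh
Runtime = 2 h/day × 14 days = 28 h
Power = 1.4 kWh ÷ 28 h = 0.05 kW = 50 W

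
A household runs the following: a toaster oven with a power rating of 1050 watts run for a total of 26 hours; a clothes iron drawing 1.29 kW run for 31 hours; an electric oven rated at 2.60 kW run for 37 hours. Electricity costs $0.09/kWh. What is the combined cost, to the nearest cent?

toaster oven: 1.05 kW × 26 h = 27.3 kWh
clothes iron: 1.29 kW × 31 h = 39.99 kWh
electric oven: 2.6 kW × 37 h = 96.2 kWh
Total energy = 163.49 kWh
Cost = 163.49 × $0.09 = $14.71

$14.71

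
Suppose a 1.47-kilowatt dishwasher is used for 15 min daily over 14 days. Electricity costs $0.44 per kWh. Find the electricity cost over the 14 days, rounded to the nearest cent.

$2.26

Runtime = 15 min × 14 = 210 min = 3.5 h
Energy = 1.47 kW × 3.5 h = 5.145 kWh
Cost = 5.145 kWh × $0.44/kWh = $2.26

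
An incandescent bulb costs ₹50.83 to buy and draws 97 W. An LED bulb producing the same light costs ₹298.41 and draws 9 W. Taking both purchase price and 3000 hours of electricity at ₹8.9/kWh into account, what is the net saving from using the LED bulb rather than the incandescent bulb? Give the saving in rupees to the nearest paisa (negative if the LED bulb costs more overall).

₹2102.02

incandescent bulb: ₹50.83 + (97/1000) kW × 3000 h × ₹8.9 = ₹50.83 + ₹2589.9 = ₹2640.73
LED bulb: ₹298.41 + (9/1000) kW × 3000 h × ₹8.9 = ₹298.41 + ₹240.3 = ₹538.71
Saving = ₹2640.73 − ₹538.71 = ₹2102.02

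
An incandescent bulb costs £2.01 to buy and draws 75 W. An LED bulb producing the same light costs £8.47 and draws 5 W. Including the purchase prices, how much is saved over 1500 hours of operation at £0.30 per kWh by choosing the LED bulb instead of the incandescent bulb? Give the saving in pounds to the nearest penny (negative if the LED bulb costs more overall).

£25.04

incandescent bulb: £2.01 + (75/1000) kW × 1500 h × £0.30 = £2.01 + £33.75 = £35.76
LED bulb: £8.47 + (5/1000) kW × 1500 h × £0.30 = £8.47 + £2.25 = £10.72
Saving = £35.76 − £10.72 = £25.04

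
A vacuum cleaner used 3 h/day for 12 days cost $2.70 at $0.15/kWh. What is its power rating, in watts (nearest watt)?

Energy = $2.70 ÷ $0.15/kWh = 18 kWh
Runtime = 3 h/day × 12 days = 36 h
Power = 18 kWh ÷ 36 h = 0.5 kW = 500 W

500 W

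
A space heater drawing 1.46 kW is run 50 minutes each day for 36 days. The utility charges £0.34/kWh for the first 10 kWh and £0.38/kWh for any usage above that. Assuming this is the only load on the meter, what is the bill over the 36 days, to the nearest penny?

£16.24

Runtime = 50 min × 36 = 1800 min = 30 h
Energy = 1.46 kW × 30 h = 43.8 kWh
Tier 1 (0–10 kWh): 10 × £0.34 = £3.4
Above 10 kWh: 33.8 × £0.38 = £12.844
Bill = £16.24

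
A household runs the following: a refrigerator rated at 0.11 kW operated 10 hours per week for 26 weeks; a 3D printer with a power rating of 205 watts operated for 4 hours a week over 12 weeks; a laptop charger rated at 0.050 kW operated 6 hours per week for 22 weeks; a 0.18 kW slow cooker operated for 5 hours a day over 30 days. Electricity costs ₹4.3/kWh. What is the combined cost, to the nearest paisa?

₹309.77

refrigerator: Runtime = 10 h/week × 26 weeks = 260 h
refrigerator: 0.11 kW × 260 h = 28.6 kWh
3D printer: Runtime = 4 h/week × 12 weeks = 48 h
3D printer: 0.205 kW × 48 h = 9.84 kWh
laptop charger: Runtime = 6 h/week × 22 weeks = 132 h
laptop charger: 0.05 kW × 132 h = 6.6 kWh
slow cooker: Runtime = 5 h/day × 30 days = 150 h
slow cooker: 0.18 kW × 150 h = 27 kWh
Total energy = 72.04 kWh
Cost = 72.04 × ₹4.3 = ₹309.77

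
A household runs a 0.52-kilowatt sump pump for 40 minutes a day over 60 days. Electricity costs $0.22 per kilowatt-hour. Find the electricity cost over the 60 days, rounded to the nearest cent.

$4.58

Runtime = 40 min × 60 = 2400 min = 40 h
Energy = 0.52 kW × 40 h = 20.8 kWh
Cost = 20.8 kWh × $0.22/kWh = $4.58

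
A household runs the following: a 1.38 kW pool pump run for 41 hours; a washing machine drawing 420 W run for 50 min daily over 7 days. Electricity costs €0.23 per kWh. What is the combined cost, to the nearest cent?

€13.58

pool pump: 1.38 kW × 41 h = 56.58 kWh
washing machine: Runtime = 50 min × 7 = 350 min = 5.833333… h
washing machine: 0.42 kW × 5.833333… h = 2.45 kWh
Total energy = 59.03 kWh
Cost = 59.03 × €0.23 = €13.58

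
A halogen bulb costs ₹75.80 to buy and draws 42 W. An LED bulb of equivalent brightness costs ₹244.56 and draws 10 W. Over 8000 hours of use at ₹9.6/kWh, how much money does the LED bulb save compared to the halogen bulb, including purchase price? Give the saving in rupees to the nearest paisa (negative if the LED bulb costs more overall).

₹2288.84

halogen bulb: ₹75.80 + (42/1000) kW × 8000 h × ₹9.6 = ₹75.80 + ₹3225.6 = ₹3301.4
LED bulb: ₹244.56 + (10/1000) kW × 8000 h × ₹9.6 = ₹244.56 + ₹768 = ₹1012.56
Saving = ₹3301.4 − ₹1012.56 = ₹2288.84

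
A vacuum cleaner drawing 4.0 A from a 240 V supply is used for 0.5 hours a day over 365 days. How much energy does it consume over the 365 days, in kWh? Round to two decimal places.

175.20 kWh

Power = 4.0 A × 240 V = 960 W = 0.96 kW
Runtime = 0.5 h/day × 365 days = 182.5 h
Energy = 0.96 kW × 182.5 h = 175.2 kWh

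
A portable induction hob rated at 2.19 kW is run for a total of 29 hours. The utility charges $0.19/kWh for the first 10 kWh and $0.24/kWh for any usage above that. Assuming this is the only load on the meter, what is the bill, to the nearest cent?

Energy = 2.19 kW × 29 h = 63.51 kWh
Tier 1 (0–10 kWh): 10 × $0.19 = $1.9
Above 10 kWh: 53.51 × $0.24 = $12.8424
Bill = $14.74

$14.74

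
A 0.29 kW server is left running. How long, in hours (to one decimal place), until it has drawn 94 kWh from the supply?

Hours = 94 kWh ÷ 0.29 kW = 324.1 h

324.1 h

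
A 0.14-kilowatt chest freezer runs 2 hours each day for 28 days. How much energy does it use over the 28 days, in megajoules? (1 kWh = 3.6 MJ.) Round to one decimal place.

Runtime = 2 h/day × 28 days = 56 h
Energy = 0.14 kW × 56 h = 7.84 kWh
= 7.84 × 3.6 MJ = 28.2 MJ

28.2 MJ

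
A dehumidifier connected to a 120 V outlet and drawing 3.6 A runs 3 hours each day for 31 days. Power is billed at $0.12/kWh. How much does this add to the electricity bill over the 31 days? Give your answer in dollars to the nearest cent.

Power = 3.6 A × 120 V = 432 W = 0.432 kW
Runtime = 3 h/day × 31 days = 93 h
Energy = 0.432 kW × 93 h = 40.176 kWh
Cost = 40.176 kWh × $0.12/kWh = $4.82

$4.82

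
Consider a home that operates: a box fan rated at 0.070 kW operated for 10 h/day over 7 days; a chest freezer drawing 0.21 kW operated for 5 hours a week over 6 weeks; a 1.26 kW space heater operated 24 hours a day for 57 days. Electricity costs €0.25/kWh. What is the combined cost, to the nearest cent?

box fan: Runtime = 10 h/day × 7 days = 70 h
box fan: 0.07 kW × 70 h = 4.9 kWh
chest freezer: Runtime = 5 h/week × 6 weeks = 30 h
chest freezer: 0.21 kW × 30 h = 6.3 kWh
space heater: Runtime = 24 h × 57 = 1368 h
space heater: 1.26 kW × 1368 h = 1723.68 kWh
Total energy = 1734.88 kWh
Cost = 1734.88 × €0.25 = €433.72

€433.72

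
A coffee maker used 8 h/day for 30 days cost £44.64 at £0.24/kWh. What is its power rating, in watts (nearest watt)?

775 W

Energy = £44.64 ÷ £0.24/kWh = 186 kWh
Runtime = 8 h/day × 30 days = 240 h
Power = 186 kWh ÷ 240 h = 0.775 kW = 775 W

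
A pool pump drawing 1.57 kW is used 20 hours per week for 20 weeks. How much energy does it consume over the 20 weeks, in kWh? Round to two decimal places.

628.00 kWh

Runtime = 20 h/week × 20 weeks = 400 h
Energy = 1.57 kW × 400 h = 628 kWh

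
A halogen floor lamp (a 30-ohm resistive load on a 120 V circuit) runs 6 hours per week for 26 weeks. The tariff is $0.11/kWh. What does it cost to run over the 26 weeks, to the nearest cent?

$8.24

Power = V²/R = 120²/30 = 480 W = 0.48 kW
Runtime = 6 h/week × 26 weeks = 156 h
Energy = 0.48 kW × 156 h = 74.88 kWh
Cost = 74.88 kWh × $0.11/kWh = $8.24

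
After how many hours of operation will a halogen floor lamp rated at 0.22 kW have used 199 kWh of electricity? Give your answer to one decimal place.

Hours = 199 kWh ÷ 0.22 kW = 904.5 h

904.5 h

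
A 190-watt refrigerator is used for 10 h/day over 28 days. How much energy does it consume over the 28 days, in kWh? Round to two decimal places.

53.20 kWh

Runtime = 10 h/day × 28 days = 280 h
Energy = 0.19 kW × 280 h = 53.2 kWh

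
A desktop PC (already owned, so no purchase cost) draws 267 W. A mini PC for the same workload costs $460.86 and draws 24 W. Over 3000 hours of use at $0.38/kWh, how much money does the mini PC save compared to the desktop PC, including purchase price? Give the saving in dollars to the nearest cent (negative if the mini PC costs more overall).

-$183.84

desktop PC: $0.00 + (267/1000) kW × 3000 h × $0.38 = $0.00 + $304.38 = $304.38
mini PC: $460.86 + (24/1000) kW × 3000 h × $0.38 = $460.86 + $27.36 = $488.22
Saving = $304.38 − $488.22 = −$183.84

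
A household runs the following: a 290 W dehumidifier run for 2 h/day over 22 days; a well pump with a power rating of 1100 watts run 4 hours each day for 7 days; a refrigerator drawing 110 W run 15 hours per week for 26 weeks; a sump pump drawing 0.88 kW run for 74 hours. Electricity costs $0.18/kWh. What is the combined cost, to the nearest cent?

dehumidifier: Runtime = 2 h/day × 22 days = 44 h
dehumidifier: 0.29 kW × 44 h = 12.76 kWh
well pump: Runtime = 4 h/day × 7 days = 28 h
well pump: 1.1 kW × 28 h = 30.8 kWh
refrigerator: Runtime = 15 h/week × 26 weeks = 390 h
refrigerator: 0.11 kW × 390 h = 42.9 kWh
sump pump: 0.88 kW × 74 h = 65.12 kWh
Total energy = 151.58 kWh
Cost = 151.58 × $0.18 = $27.28

$27.28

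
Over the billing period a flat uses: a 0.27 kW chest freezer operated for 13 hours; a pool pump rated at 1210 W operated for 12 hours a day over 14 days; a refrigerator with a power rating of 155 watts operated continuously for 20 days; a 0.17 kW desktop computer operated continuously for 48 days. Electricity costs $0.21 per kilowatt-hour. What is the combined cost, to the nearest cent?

$100.18

chest freezer: 0.27 kW × 13 h = 3.51 kWh
pool pump: Runtime = 12 h/day × 14 days = 168 h
pool pump: 1.21 kW × 168 h = 203.28 kWh
refrigerator: Runtime = 24 h × 20 = 480 h
refrigerator: 0.155 kW × 480 h = 74.4 kWh
desktop computer: Runtime = 24 h × 48 = 1152 h
desktop computer: 0.17 kW × 1152 h = 195.84 kWh
Total energy = 477.03 kWh
Cost = 477.03 × $0.21 = $100.18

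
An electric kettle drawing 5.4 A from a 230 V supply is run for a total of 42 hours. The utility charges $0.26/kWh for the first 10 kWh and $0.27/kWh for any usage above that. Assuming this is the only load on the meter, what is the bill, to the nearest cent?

$13.98

Power = 5.4 A × 230 V = 1242 W = 1.242 kW
Energy = 1.242 kW × 42 h = 52.164 kWh
Tier 1 (0–10 kWh): 10 × $0.26 = $2.6
Above 10 kWh: 42.164 × $0.27 = $11.38428
Bill = $13.98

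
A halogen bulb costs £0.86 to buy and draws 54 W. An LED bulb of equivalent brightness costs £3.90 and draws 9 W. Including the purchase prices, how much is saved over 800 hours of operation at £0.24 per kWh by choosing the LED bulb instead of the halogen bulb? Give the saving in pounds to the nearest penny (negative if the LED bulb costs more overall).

halogen bulb: £0.86 + (54/1000) kW × 800 h × £0.24 = £0.86 + £10.368 = £11.228
LED bulb: £3.90 + (9/1000) kW × 800 h × £0.24 = £3.90 + £1.728 = £5.628
Saving = £11.228 − £5.628 = £5.6

£5.60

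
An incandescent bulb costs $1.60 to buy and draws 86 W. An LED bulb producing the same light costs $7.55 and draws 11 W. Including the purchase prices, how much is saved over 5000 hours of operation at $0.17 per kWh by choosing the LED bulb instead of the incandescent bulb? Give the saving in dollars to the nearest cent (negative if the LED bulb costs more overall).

incandescent bulb: $1.60 + (86/1000) kW × 5000 h × $0.17 = $1.60 + $73.1 = $74.7
LED bulb: $7.55 + (11/1000) kW × 5000 h × $0.17 = $7.55 + $9.35 = $16.9
Saving = $74.7 − $16.9 = $57.8

$57.80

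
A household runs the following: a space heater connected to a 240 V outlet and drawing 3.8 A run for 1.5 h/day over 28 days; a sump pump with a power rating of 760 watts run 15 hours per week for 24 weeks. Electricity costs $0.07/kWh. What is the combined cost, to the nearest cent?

$21.83

space heater: Power = 3.8 A × 240 V = 912 W = 0.912 kW
space heater: Runtime = 1.5 h/day × 28 days = 42 h
space heater: 0.912 kW × 42 h = 38.304 kWh
sump pump: Runtime = 15 h/week × 24 weeks = 360 h
sump pump: 0.76 kW × 360 h = 273.6 kWh
Total energy = 311.904 kWh
Cost = 311.904 × $0.07 = $21.83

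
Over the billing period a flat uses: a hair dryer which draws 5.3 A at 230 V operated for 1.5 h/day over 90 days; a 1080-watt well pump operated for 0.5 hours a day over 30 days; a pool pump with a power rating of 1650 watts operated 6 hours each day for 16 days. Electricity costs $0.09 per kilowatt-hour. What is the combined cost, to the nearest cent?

$30.52

hair dryer: Power = 5.3 A × 230 V = 1219 W = 1.219 kW
hair dryer: Runtime = 1.5 h/day × 90 days = 135 h
hair dryer: 1.219 kW × 135 h = 164.565 kWh
well pump: Runtime = 0.5 h/day × 30 days = 15 h
well pump: 1.08 kW × 15 h = 16.2 kWh
pool pump: Runtime = 6 h/day × 16 days = 96 h
pool pump: 1.65 kW × 96 h = 158.4 kWh
Total energy = 339.165 kWh
Cost = 339.165 × $0.09 = $30.52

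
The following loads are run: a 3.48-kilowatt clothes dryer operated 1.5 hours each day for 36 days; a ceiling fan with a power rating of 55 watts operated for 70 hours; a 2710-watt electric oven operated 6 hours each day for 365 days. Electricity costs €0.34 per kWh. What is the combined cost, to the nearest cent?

clothes dryer: Runtime = 1.5 h/day × 36 days = 54 h
clothes dryer: 3.48 kW × 54 h = 187.92 kWh
ceiling fan: 0.055 kW × 70 h = 3.85 kWh
electric oven: Runtime = 6 h/day × 365 days = 2190 h
electric oven: 2.71 kW × 2190 h = 5934.9 kWh
Total energy = 6126.67 kWh
Cost = 6126.67 × €0.34 = €2083.07

€2083.07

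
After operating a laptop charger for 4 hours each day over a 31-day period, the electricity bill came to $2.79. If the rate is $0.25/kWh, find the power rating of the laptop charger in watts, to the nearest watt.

90 W

Energy = $2.79 ÷ $0.25/kWh = 11.16 kWh
Runtime = 4 h/day × 31 days = 124 h
Power = 11.16 kWh ÷ 124 h = 0.09 kW = 90 W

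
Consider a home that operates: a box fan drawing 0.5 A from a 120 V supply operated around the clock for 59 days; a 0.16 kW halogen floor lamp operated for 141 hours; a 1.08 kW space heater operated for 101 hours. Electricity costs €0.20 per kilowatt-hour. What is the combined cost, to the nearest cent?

€43.32

box fan: Power = 0.5 A × 120 V = 60 W = 0.06 kW
box fan: Runtime = 24 h × 59 = 1416 h
box fan: 0.06 kW × 1416 h = 84.96 kWh
halogen floor lamp: 0.16 kW × 141 h = 22.56 kWh
space heater: 1.08 kW × 101 h = 109.08 kWh
Total energy = 216.6 kWh
Cost = 216.6 × €0.20 = €43.32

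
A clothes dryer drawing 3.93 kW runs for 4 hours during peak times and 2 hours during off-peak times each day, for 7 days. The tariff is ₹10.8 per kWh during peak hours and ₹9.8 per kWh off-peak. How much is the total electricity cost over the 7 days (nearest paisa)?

Peak energy = 3.93 kW × 4 h × 7 = 110.04 kWh
Off-peak energy = 3.93 kW × 2 h × 7 = 55.02 kWh
Cost = 110.04 × ₹10.8 + 55.02 × ₹9.8 = ₹1188.432 + ₹539.196 = ₹1727.63

₹1727.63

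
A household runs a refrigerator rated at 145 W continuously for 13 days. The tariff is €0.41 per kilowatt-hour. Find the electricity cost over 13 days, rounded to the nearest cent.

€18.55

Runtime = 24 h × 13 = 312 h
Energy = 0.145 kW × 312 h = 45.24 kWh
Cost = 45.24 kWh × €0.41/kWh = €18.55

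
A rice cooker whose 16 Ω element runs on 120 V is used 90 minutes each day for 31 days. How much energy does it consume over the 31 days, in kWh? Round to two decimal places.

Power = V²/R = 120²/16 = 900 W = 0.9 kW
Runtime = 90 min × 31 = 2790 min = 46.5 h
Energy = 0.9 kW × 46.5 h = 41.85 kWh

41.85 kWh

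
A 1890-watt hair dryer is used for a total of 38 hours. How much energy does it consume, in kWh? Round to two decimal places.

Energy = 1.89 kW × 38 h = 71.82 kWh

71.82 kWh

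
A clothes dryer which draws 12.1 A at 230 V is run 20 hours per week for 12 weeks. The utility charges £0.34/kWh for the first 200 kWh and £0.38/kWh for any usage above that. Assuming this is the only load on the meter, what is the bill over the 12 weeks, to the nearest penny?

£245.81

Power = 12.1 A × 230 V = 2783 W = 2.783 kW
Runtime = 20 h/week × 12 weeks = 240 h
Energy = 2.783 kW × 240 h = 667.92 kWh
Tier 1 (0–200 kWh): 200 × £0.34 = £68
Above 200 kWh: 467.92 × £0.38 = £177.8096
Bill = £245.81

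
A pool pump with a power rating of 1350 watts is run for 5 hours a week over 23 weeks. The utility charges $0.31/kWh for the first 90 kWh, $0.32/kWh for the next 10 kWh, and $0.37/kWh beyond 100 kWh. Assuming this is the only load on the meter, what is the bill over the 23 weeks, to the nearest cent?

Runtime = 5 h/week × 23 weeks = 115 h
Energy = 1.35 kW × 115 h = 155.25 kWh
Tier 1 (0–90 kWh): 90 × $0.31 = $27.9
Tier 2 (90–100 kWh): 10 × $0.32 = $3.2
Above 100 kWh: 55.25 × $0.37 = $20.4425
Bill = $51.54

$51.54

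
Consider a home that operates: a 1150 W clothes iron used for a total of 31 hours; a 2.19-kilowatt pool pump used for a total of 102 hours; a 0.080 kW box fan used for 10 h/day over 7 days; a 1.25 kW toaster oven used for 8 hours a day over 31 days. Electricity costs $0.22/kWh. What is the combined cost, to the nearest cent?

$126.42

clothes iron: 1.15 kW × 31 h = 35.65 kWh
pool pump: 2.19 kW × 102 h = 223.38 kWh
box fan: Runtime = 10 h/day × 7 days = 70 h
box fan: 0.08 kW × 70 h = 5.6 kWh
toaster oven: Runtime = 8 h/day × 31 days = 248 h
toaster oven: 1.25 kW × 248 h = 310 kWh
Total energy = 574.63 kWh
Cost = 574.63 × $0.22 = $126.42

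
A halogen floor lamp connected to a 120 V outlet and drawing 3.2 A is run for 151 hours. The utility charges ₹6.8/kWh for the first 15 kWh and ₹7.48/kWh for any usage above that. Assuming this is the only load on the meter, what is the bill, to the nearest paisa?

Power = 3.2 A × 120 V = 384 W = 0.384 kW
Energy = 0.384 kW × 151 h = 57.984 kWh
Tier 1 (0–15 kWh): 15 × ₹6.8 = ₹102
Above 15 kWh: 42.984 × ₹7.48 = ₹321.52032
Bill = ₹423.52

₹423.52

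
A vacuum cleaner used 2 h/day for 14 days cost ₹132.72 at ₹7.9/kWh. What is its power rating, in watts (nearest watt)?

Energy = ₹132.72 ÷ ₹7.9/kWh = 16.8 kWh
Runtime = 2 h/day × 14 days = 28 h
Power = 16.8 kWh ÷ 28 h = 0.6 kW = 600 W

600 W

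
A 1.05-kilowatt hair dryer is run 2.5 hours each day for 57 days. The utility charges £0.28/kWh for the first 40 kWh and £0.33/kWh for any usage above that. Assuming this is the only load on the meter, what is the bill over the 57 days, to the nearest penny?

£47.38

Runtime = 2.5 h/day × 57 days = 142.5 h
Energy = 1.05 kW × 142.5 h = 149.625 kWh
Tier 1 (0–40 kWh): 40 × £0.28 = £11.2
Above 40 kWh: 109.625 × £0.33 = £36.17625
Bill = £47.38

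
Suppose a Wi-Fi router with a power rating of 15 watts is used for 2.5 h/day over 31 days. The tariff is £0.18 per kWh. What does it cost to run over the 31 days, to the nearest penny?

£0.21

Runtime = 2.5 h/day × 31 days = 77.5 h
Energy = 0.015 kW × 77.5 h = 1.1625 kWh
Cost = 1.1625 kWh × £0.18/kWh = £0.21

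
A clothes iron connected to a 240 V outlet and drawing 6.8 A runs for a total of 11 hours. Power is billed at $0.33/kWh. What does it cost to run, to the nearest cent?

$5.92

Power = 6.8 A × 240 V = 1632 W = 1.632 kW
Energy = 1.632 kW × 11 h = 17.952 kWh
Cost = 17.952 kWh × $0.33/kWh = $5.92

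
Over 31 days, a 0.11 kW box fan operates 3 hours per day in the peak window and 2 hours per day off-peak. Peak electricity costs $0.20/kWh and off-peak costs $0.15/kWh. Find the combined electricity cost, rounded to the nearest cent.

$3.07

Peak energy = 0.11 kW × 3 h × 31 = 10.23 kWh
Off-peak energy = 0.11 kW × 2 h × 31 = 6.82 kWh
Cost = 10.23 × $0.20 + 6.82 × $0.15 = $2.046 + $1.023 = $3.07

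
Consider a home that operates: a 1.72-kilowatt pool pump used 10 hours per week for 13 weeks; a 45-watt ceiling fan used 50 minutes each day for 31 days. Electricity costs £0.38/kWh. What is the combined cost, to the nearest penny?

£85.41

pool pump: Runtime = 10 h/week × 13 weeks = 130 h
pool pump: 1.72 kW × 130 h = 223.6 kWh
ceiling fan: Runtime = 50 min × 31 = 1550 min = 25.833333… h
ceiling fan: 0.045 kW × 25.833333… h = 1.1625 kWh
Total energy = 224.7625 kWh
Cost = 224.7625 × £0.38 = £85.41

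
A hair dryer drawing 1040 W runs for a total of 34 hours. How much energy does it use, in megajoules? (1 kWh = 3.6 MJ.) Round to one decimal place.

Energy = 1.04 kW × 34 h = 35.36 kWh
= 35.36 × 3.6 MJ = 127.3 MJ

127.3 MJ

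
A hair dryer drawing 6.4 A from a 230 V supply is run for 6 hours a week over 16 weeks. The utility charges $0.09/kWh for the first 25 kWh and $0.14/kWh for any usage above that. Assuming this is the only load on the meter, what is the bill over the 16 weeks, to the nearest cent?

Power = 6.4 A × 230 V = 1472 W = 1.472 kW
Runtime = 6 h/week × 16 weeks = 96 h
Energy = 1.472 kW × 96 h = 141.312 kWh
Tier 1 (0–25 kWh): 25 × $0.09 = $2.25
Above 25 kWh: 116.312 × $0.14 = $16.28368
Bill = $18.53

$18.53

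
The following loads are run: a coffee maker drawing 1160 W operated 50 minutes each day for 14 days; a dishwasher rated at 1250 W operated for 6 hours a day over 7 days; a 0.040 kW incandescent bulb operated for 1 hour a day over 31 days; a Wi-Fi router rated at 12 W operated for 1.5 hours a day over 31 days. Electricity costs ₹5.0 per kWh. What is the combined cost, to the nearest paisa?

coffee maker: Runtime = 50 min × 14 = 700 min = 11.666666… h
coffee maker: 1.16 kW × 11.666666… h = 13.533333… kWh
dishwasher: Runtime = 6 h/day × 7 days = 42 h
dishwasher: 1.25 kW × 42 h = 52.5 kWh
incandescent bulb: Runtime = 1 h/day × 31 days = 31 h
incandescent bulb: 0.04 kW × 31 h = 1.24 kWh
Wi-Fi router: Runtime = 1.5 h/day × 31 days = 46.5 h
Wi-Fi router: 0.012 kW × 46.5 h = 0.558 kWh
Total energy = 67.831333… kWh
Cost = 67.831333… × ₹5.0 = ₹339.16

₹339.16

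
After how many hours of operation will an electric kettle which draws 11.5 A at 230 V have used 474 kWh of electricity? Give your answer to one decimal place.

179.2 h

Power = 11.5 A × 230 V = 2645 W = 2.645 kW
Hours = 474 kWh ÷ 2.645 kW = 179.2 h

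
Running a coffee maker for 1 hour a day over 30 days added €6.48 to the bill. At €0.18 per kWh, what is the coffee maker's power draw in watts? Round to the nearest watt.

1200 W

Energy = €6.48 ÷ €0.18/kWh = 36 kWh
Runtime = 1 h/day × 30 days = 30 h
Power = 36 kWh ÷ 30 h = 1.2 kW = 1200 W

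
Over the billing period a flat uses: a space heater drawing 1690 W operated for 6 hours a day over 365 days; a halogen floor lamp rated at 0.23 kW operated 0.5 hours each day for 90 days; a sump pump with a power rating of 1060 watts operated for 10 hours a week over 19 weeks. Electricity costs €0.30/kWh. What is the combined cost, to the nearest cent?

space heater: Runtime = 6 h/day × 365 days = 2190 h
space heater: 1.69 kW × 2190 h = 3701.1 kWh
halogen floor lamp: Runtime = 0.5 h/day × 90 days = 45 h
halogen floor lamp: 0.23 kW × 45 h = 10.35 kWh
sump pump: Runtime = 10 h/week × 19 weeks = 190 h
sump pump: 1.06 kW × 190 h = 201.4 kWh
Total energy = 3912.85 kWh
Cost = 3912.85 × €0.30 = €1173.86

€1173.86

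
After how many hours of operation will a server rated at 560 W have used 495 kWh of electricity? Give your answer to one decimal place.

883.9 h

Hours = 495 kWh ÷ 0.56 kW = 883.9 h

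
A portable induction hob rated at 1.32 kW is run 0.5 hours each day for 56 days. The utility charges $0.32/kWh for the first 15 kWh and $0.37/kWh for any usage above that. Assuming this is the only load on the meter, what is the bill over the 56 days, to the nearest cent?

Runtime = 0.5 h/day × 56 days = 28 h
Energy = 1.32 kW × 28 h = 36.96 kWh
Tier 1 (0–15 kWh): 15 × $0.32 = $4.8
Above 15 kWh: 21.96 × $0.37 = $8.1252
Bill = $12.93

$12.93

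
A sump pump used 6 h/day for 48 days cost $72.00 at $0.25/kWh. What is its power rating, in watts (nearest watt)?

1000 W

Energy = $72.00 ÷ $0.25/kWh = 288 kWh
Runtime = 6 h/day × 48 days = 288 h
Power = 288 kWh ÷ 288 h = 1 kW = 1000 W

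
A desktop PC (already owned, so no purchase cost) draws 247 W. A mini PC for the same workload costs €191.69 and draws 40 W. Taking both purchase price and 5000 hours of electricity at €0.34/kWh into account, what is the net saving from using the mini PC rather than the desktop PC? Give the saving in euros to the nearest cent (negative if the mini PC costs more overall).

desktop PC: €0.00 + (247/1000) kW × 5000 h × €0.34 = €0.00 + €419.9 = €419.9
mini PC: €191.69 + (40/1000) kW × 5000 h × €0.34 = €191.69 + €68 = €259.69
Saving = €419.9 − €259.69 = €160.21

€160.21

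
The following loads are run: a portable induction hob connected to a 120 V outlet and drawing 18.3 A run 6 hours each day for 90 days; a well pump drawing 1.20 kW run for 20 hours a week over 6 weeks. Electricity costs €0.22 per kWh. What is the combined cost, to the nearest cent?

portable induction hob: Power = 18.3 A × 120 V = 2196 W = 2.196 kW
portable induction hob: Runtime = 6 h/day × 90 days = 540 h
portable induction hob: 2.196 kW × 540 h = 1185.84 kWh
well pump: Runtime = 20 h/week × 6 weeks = 120 h
well pump: 1.2 kW × 120 h = 144 kWh
Total energy = 1329.84 kWh
Cost = 1329.84 × €0.22 = €292.56

€292.56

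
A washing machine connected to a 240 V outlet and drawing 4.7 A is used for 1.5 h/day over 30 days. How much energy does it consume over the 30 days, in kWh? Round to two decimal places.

Power = 4.7 A × 240 V = 1128 W = 1.128 kW
Runtime = 1.5 h/day × 30 days = 45 h
Energy = 1.128 kW × 45 h = 50.76 kWh

50.76 kWh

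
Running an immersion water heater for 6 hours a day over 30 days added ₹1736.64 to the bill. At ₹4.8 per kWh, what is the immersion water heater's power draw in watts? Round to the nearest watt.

2010 W

Energy = ₹1736.64 ÷ ₹4.8/kWh = 361.8 kWh
Runtime = 6 h/day × 30 days = 180 h
Power = 361.8 kWh ÷ 180 h = 2.01 kW = 2010 W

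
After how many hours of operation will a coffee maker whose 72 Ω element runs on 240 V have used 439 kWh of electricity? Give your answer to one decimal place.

548.8 h

Power = V²/R = 240²/72 = 800 W = 0.8 kW
Hours = 439 kWh ÷ 0.8 kW = 548.8 h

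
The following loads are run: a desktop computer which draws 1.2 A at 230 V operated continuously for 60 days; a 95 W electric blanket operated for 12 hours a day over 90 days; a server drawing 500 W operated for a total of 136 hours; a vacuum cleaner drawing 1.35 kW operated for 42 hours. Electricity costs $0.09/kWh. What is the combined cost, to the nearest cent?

$56.23

desktop computer: Power = 1.2 A × 230 V = 276 W = 0.276 kW
desktop computer: Runtime = 24 h × 60 = 1440 h
desktop computer: 0.276 kW × 1440 h = 397.44 kWh
electric blanket: Runtime = 12 h/day × 90 days = 1080 h
electric blanket: 0.095 kW × 1080 h = 102.6 kWh
server: 0.5 kW × 136 h = 68 kWh
vacuum cleaner: 1.35 kW × 42 h = 56.7 kWh
Total energy = 624.74 kWh
Cost = 624.74 × $0.09 = $56.23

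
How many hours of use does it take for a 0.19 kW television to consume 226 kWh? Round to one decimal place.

1189.5 h

Hours = 226 kWh ÷ 0.19 kW = 1189.5 h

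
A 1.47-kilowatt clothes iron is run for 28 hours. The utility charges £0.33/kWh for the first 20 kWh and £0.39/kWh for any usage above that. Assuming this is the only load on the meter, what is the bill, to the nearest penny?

£14.85

Energy = 1.47 kW × 28 h = 41.16 kWh
Tier 1 (0–20 kWh): 20 × £0.33 = £6.6
Above 20 kWh: 21.16 × £0.39 = £8.2524
Bill = £14.85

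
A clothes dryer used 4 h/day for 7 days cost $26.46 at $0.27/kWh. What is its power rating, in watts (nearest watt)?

Energy = $26.46 ÷ $0.27/kWh = 98 kWh
Runtime = 4 h/day × 7 days = 28 h
Power = 98 kWh ÷ 28 h = 3.5 kW = 3500 W

3500 W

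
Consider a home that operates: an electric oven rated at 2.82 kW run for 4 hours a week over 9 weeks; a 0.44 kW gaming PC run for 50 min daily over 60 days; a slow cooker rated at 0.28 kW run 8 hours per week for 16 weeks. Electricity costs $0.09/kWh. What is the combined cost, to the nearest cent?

$14.34

electric oven: Runtime = 4 h/week × 9 weeks = 36 h
electric oven: 2.82 kW × 36 h = 101.52 kWh
gaming PC: Runtime = 50 min × 60 = 3000 min = 50 h
gaming PC: 0.44 kW × 50 h = 22 kWh
slow cooker: Runtime = 8 h/week × 16 weeks = 128 h
slow cooker: 0.28 kW × 128 h = 35.84 kWh
Total energy = 159.36 kWh
Cost = 159.36 × $0.09 = $14.34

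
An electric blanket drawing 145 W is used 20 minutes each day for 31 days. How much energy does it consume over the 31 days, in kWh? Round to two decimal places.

Runtime = 20 min × 31 = 620 min = 10.333333… h
Energy = 0.145 kW × 10.333333… h = 1.498333… kWh ≈ 1.50 kWh

1.50 kWh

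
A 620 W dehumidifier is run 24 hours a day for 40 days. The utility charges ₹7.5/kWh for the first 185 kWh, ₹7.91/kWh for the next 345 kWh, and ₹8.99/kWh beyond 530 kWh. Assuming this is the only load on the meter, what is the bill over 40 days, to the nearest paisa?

₹4702.60

Runtime = 24 h × 40 = 960 h
Energy = 0.62 kW × 960 h = 595.2 kWh
Tier 1 (0–185 kWh): 185 × ₹7.5 = ₹1387.5
Tier 2 (185–530 kWh): 345 × ₹7.91 = ₹2728.95
Above 530 kWh: 65.2 × ₹8.99 = ₹586.148
Bill = ₹4702.60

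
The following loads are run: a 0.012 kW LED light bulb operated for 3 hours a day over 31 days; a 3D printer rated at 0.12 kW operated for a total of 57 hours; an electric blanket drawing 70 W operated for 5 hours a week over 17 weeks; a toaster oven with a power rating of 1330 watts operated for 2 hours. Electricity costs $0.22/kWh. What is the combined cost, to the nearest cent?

LED light bulb: Runtime = 3 h/day × 31 days = 93 h
LED light bulb: 0.012 kW × 93 h = 1.116 kWh
3D printer: 0.12 kW × 57 h = 6.84 kWh
electric blanket: Runtime = 5 h/week × 17 weeks = 85 h
electric blanket: 0.07 kW × 85 h = 5.95 kWh
toaster oven: 1.33 kW × 2 h = 2.66 kWh
Total energy = 16.566 kWh
Cost = 16.566 × $0.22 = $3.64

$3.64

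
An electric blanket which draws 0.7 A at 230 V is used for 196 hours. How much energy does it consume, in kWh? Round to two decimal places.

31.56 kWh

Power = 0.7 A × 230 V = 161 W = 0.161 kW
Energy = 0.161 kW × 196 h = 31.556 kWh ≈ 31.56 kWh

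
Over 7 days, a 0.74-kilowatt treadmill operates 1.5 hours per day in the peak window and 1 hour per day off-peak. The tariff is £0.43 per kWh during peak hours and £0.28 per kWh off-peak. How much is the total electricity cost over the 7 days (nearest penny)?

Peak energy = 0.74 kW × 1.5 h × 7 = 7.77 kWh
Off-peak energy = 0.74 kW × 1 h × 7 = 5.18 kWh
Cost = 7.77 × £0.43 + 5.18 × £0.28 = £3.3411 + £1.4504 = £4.79

£4.79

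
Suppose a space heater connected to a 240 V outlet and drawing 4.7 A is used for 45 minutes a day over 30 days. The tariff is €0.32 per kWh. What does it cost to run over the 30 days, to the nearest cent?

Power = 4.7 A × 240 V = 1128 W = 1.128 kW
Runtime = 45 min × 30 = 1350 min = 22.5 h
Energy = 1.128 kW × 22.5 h = 25.38 kWh
Cost = 25.38 kWh × €0.32/kWh = €8.12

€8.12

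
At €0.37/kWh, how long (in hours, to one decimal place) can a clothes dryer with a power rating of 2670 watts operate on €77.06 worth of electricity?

Energy available = €77.06 ÷ €0.37/kWh = 208.2703 kWh
Hours = 208.2703 kWh ÷ 2.67 kW = 78.0 h

78.0 h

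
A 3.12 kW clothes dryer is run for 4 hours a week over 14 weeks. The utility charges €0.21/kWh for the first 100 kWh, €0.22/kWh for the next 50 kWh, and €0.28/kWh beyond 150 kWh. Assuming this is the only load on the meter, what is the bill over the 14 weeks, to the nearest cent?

€38.92

Runtime = 4 h/week × 14 weeks = 56 h
Energy = 3.12 kW × 56 h = 174.72 kWh
Tier 1 (0–100 kWh): 100 × €0.21 = €21
Tier 2 (100–150 kWh): 50 × €0.22 = €11
Above 150 kWh: 24.72 × €0.28 = €6.9216
Bill = €38.92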